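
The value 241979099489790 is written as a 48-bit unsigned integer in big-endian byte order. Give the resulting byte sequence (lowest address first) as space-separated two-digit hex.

241979099489790 in hexadecimal, padded to 48 bits, is 0xDC142644A5FE.
Split into bytes (most-significant first): DC 14 26 44 A5 FE.
Big-endian: lowest address holds the most-significant byte.
So the memory order matches the most-significant-first order: DC 14 26 44 A5 FE.

DC 14 26 44 A5 FE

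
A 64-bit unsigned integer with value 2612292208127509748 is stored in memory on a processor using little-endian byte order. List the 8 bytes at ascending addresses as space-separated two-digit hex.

2612292208127509748 in hexadecimal, padded to 64 bits, is 0x2440B9EC3AF604F4.
Split into bytes (most-significant first): 24 40 B9 EC 3A F6 04 F4.
Little-endian: lowest address holds the least-significant byte.
So at ascending addresses the bytes are F4 04 F6 3A EC B9 40 24.

F4 04 F6 3A EC B9 40 24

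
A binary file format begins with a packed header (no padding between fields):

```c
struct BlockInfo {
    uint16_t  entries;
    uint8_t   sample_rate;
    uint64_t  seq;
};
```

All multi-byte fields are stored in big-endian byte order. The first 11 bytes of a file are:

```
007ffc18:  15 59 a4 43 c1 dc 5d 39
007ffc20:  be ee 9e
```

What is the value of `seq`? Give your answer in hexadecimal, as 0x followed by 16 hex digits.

0x43C1DC5D39BEEE9E

`seq` follows `entries` (2 B), `sample_rate` (1 B), so it starts at offset 2 + 1 = 3 and occupies 8 bytes.
Bytes at offsets 3..10: 43 C1 DC 5D 39 BE EE 9E.
In big-endian order the high byte comes first in memory.
The bytes are already most-significant first: 0x43C1DC5D39BEEE9E.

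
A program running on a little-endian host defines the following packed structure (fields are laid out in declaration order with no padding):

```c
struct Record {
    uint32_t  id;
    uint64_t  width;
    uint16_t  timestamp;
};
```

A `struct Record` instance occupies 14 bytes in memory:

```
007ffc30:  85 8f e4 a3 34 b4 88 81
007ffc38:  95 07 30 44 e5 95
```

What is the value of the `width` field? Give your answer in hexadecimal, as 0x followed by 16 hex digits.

`width` follows `id` (4 bytes), so it starts at byte offset 4 and occupies 8 bytes.
Bytes at offsets 4..11: 34 B4 88 81 95 07 30 44.
Little-endian: lowest address holds the least-significant byte.
Reassemble most-significant byte first: 44 30 07 95 81 88 B4 34 → 0x443007958188B434.

0x443007958188B434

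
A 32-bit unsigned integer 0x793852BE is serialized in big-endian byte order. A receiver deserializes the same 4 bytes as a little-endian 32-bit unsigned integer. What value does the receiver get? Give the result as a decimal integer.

3193059449

Stored big-endian, the bytes at ascending addresses are 79 38 52 BE.
Read back as little-endian, the first byte is least significant, giving 0xBE523879.
0xBE523879 = 3193059449.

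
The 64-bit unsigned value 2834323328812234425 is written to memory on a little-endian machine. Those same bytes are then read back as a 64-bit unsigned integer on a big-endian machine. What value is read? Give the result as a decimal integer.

13382011951489111335

2834323328812234425 in 64-bit hexadecimal is 0x27558A0CF874B6B9.
Stored little-endian, the bytes at ascending addresses are B9 B6 74 F8 0C 8A 55 27.
Read back as big-endian, the last byte is least significant, giving 0xB9B674F80C8A5527.
0xB9B674F80C8A5527 = 13382011951489111335.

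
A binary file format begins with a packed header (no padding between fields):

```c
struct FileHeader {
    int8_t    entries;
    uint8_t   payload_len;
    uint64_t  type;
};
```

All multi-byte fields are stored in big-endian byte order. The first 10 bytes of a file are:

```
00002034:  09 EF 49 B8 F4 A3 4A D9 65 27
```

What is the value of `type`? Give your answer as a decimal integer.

`type` follows `entries` (1 B), `payload_len` (1 B), so it starts at offset 1 + 1 = 2 and occupies 8 bytes.
Bytes at offsets 2..9: 49 B8 F4 A3 4A D9 65 27.
Big-endian: lowest address holds the most-significant byte.
The bytes are already most-significant first: 0x49B8F4A34AD96527.
0x49B8F4A34AD96527 = 5312264742656107815.

5312264742656107815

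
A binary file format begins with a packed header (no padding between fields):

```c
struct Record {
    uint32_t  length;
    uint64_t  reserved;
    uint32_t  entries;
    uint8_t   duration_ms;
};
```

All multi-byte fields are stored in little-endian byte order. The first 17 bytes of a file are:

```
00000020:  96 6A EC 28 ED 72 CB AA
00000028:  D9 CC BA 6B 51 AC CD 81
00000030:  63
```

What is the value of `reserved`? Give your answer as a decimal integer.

7762742142971900653

`reserved` follows `length` (4 bytes), so it starts at byte offset 4 and occupies 8 bytes.
Bytes at offsets 4..11: ED 72 CB AA D9 CC BA 6B.
Little-endian: lowest address holds the least-significant byte.
Reassemble most-significant byte first: 6B BA CC D9 AA CB 72 ED → 0x6BBACCD9AACB72ED.
0x6BBACCD9AACB72ED = 7762742142971900653.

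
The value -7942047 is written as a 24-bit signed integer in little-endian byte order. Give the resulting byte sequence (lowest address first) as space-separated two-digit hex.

Two's complement of -7942047 in 24 bits: 7942047 = 0x792F9F; invert → 0x86D060; add 1 → 0x86D061.
Split into bytes (most-significant first): 86 D0 61.
Little-endian: lowest address holds the least-significant byte.
So at ascending addresses the bytes are 61 D0 86.

61 D0 86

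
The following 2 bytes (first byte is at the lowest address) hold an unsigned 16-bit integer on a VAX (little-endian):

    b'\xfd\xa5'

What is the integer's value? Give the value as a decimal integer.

42493

Little-endian: lowest address holds the least-significant byte.
Reassemble most-significant byte first: A5 FD → 0xA5FD.
0xA5FD = 42493.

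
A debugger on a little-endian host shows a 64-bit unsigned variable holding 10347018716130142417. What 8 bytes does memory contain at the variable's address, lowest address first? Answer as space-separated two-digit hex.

D1 68 41 93 B3 FE 97 8F

10347018716130142417 in hexadecimal, padded to 64 bits, is 0x8F97FEB3934168D1.
Split into bytes (most-significant first): 8F 97 FE B3 93 41 68 D1.
Little-endian: lowest address holds the least-significant byte.
So at ascending addresses the bytes are D1 68 41 93 B3 FE 97 8F.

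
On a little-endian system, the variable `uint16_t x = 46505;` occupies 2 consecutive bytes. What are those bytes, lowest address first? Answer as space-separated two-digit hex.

46505 in hexadecimal, padded to 16 bits, is 0xB5A9.
Split into bytes (most-significant first): B5 A9.
In little-endian order the low byte comes first in memory.
So at ascending addresses the bytes are A9 B5.

A9 B5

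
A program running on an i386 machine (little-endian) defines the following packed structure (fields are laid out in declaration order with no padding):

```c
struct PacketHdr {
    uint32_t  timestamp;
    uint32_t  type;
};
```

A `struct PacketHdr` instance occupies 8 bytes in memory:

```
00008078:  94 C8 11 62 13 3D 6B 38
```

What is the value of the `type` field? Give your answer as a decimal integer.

946552083

`type` follows `timestamp` (4 bytes), so it starts at byte offset 4 and occupies 4 bytes.
Bytes at offsets 4..7: 13 3D 6B 38.
Little-endian: lowest address holds the least-significant byte.
Reassemble most-significant byte first: 38 6B 3D 13 → 0x386B3D13.
0x386B3D13 = 946552083.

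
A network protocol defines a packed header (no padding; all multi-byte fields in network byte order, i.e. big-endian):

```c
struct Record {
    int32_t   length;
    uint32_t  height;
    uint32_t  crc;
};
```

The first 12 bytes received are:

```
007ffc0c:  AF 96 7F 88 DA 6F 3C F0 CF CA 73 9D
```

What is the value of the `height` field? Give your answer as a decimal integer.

`height` follows `length` (4 bytes), so it starts at byte offset 4 and occupies 4 bytes.
Bytes at offsets 4..7: DA 6F 3C F0.
Big-endian: lowest address holds the most-significant byte.
The bytes are already most-significant first: 0xDA6F3CF0.
0xDA6F3CF0 = 3664723184.

3664723184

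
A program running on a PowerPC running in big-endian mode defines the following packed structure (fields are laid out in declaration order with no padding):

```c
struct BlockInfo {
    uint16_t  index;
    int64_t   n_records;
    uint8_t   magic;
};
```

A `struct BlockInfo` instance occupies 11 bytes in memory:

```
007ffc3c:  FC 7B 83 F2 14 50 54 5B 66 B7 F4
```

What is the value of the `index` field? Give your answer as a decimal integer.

`index` is the first field, at byte offset 0, occupying 2 bytes.
Bytes at offsets 0..1: FC 7B.
Big-endian stores the most-significant byte at the lowest address.
The bytes are already most-significant first: 0xFC7B.
0xFC7B = 64635.

64635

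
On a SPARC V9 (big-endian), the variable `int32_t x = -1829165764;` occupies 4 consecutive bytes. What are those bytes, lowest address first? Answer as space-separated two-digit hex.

92 F9 25 3C

Two's complement of -1829165764 in 32 bits: 1829165764 = 0x6D06DAC4; invert → 0x92F9253B; add 1 → 0x92F9253C.
Split into bytes (most-significant first): 92 F9 25 3C.
In big-endian order the high byte comes first in memory.
So the memory order matches the most-significant-first order: 92 F9 25 3C.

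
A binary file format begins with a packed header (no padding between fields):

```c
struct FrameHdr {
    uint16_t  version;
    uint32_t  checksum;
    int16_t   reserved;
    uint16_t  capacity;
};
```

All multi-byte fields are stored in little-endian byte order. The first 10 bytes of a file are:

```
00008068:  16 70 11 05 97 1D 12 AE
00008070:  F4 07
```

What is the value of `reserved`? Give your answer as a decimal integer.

`reserved` follows `version` (2 B), `checksum` (4 B), so it starts at offset 2 + 4 = 6 and occupies 2 bytes.
Bytes at offsets 6..7: 12 AE.
Little-endian stores the least-significant byte at the lowest address.
Reassemble most-significant byte first: AE 12 → 0xAE12.
Top bit is set, so as a signed 16-bit value this is 0xAE12 − 2^16 = -20974.

-20974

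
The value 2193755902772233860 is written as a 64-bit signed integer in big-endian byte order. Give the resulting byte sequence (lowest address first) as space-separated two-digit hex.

2193755902772233860 in hexadecimal, padded to 64 bits, is 0x1E71C95EDCA7C684.
Split into bytes (most-significant first): 1E 71 C9 5E DC A7 C6 84.
Big-endian: lowest address holds the most-significant byte.
So the memory order matches the most-significant-first order: 1E 71 C9 5E DC A7 C6 84.

1E 71 C9 5E DC A7 C6 84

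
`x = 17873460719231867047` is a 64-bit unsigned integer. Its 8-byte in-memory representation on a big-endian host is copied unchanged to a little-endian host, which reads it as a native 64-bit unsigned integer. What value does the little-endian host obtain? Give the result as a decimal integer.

12076603151110179832

17873460719231867047 in 64-bit hexadecimal is 0xF80B49D394B698A7.
Stored big-endian, the bytes at ascending addresses are F8 0B 49 D3 94 B6 98 A7.
Read back as little-endian, the first byte is least significant, giving 0xA798B694D3490BF8.
0xA798B694D3490BF8 = 12076603151110179832.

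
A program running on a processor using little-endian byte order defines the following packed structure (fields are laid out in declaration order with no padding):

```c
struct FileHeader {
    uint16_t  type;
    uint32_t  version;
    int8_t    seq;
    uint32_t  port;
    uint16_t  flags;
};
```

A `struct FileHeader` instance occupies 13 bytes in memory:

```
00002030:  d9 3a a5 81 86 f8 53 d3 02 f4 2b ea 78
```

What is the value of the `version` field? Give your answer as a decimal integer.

`version` follows `type` (2 bytes), so it starts at byte offset 2 and occupies 4 bytes.
Bytes at offsets 2..5: A5 81 86 F8.
Little-endian stores the least-significant byte at the lowest address.
Reassemble most-significant byte first: F8 86 81 A5 → 0xF88681A5.
0xF88681A5 = 4169564581.

4169564581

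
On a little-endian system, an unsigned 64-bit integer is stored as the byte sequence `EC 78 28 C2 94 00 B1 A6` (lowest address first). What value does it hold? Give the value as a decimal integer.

In little-endian order the low byte comes first in memory.
Reassemble most-significant byte first: A6 B1 00 94 C2 28 78 EC → 0xA6B10094C22878EC.
0xA6B10094C22878EC = 12011382320086415596.

12011382320086415596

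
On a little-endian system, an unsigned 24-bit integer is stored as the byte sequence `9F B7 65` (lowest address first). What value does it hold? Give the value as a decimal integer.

Little-endian stores the least-significant byte at the lowest address.
Reassemble most-significant byte first: 65 B7 9F → 0x65B79F.
0x65B79F = 6666143.

6666143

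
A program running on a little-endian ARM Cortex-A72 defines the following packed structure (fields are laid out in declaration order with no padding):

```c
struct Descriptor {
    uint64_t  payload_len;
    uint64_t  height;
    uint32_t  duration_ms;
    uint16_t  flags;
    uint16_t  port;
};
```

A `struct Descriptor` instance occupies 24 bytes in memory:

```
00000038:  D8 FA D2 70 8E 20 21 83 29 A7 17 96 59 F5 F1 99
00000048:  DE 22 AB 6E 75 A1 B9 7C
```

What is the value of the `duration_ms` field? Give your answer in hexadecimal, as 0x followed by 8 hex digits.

`duration_ms` follows `payload_len` (8 B), `height` (8 B), so it starts at offset 8 + 8 = 16 and occupies 4 bytes.
Bytes at offsets 16..19: DE 22 AB 6E.
In little-endian order the low byte comes first in memory.
Reassemble most-significant byte first: 6E AB 22 DE → 0x6EAB22DE.

0x6EAB22DE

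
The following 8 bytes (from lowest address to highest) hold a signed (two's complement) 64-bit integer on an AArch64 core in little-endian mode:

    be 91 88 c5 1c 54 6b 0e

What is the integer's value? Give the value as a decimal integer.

Little-endian: lowest address holds the least-significant byte.
Reassemble most-significant byte first: 0E 6B 54 1C C5 88 91 BE → 0x0E6B541CC58891BE.
0x0E6B541CC58891BE = 1039016621588910526.

1039016621588910526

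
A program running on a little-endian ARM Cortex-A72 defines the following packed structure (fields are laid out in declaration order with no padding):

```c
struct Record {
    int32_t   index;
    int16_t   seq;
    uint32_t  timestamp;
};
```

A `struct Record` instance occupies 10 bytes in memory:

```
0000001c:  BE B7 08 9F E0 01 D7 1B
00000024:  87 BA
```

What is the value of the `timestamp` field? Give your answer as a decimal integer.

`timestamp` follows `index` (4 B), `seq` (2 B), so it starts at offset 4 + 2 = 6 and occupies 4 bytes.
Bytes at offsets 6..9: D7 1B 87 BA.
In little-endian order the low byte comes first in memory.
Reassemble most-significant byte first: BA 87 1B D7 → 0xBA871BD7.
0xBA871BD7 = 3129416663.

3129416663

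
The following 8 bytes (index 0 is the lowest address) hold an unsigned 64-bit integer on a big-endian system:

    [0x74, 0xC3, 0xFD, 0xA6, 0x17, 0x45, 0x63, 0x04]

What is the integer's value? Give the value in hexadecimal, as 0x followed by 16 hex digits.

0x74C3FDA617456304

In big-endian order the high byte comes first in memory.
The bytes are already most-significant first: 0x74C3FDA617456304.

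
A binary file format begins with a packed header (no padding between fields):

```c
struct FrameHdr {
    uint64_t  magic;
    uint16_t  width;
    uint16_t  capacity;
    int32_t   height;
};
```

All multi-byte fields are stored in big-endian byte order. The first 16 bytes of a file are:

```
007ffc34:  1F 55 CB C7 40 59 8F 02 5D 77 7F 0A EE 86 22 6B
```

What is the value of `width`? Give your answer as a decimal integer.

`width` follows `magic` (8 bytes), so it starts at byte offset 8 and occupies 2 bytes.
Bytes at offsets 8..9: 5D 77.
Big-endian stores the most-significant byte at the lowest address.
The bytes are already most-significant first: 0x5D77.
0x5D77 = 23927.

23927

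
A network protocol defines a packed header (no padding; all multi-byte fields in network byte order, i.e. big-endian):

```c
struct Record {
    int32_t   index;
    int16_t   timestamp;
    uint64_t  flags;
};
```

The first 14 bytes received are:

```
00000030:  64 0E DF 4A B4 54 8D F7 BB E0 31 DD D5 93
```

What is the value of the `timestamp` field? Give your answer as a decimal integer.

`timestamp` follows `index` (4 bytes), so it starts at byte offset 4 and occupies 2 bytes.
Bytes at offsets 4..5: B4 54.
Big-endian stores the most-significant byte at the lowest address.
The bytes are already most-significant first: 0xB454.
Top bit is set, so as a signed 16-bit value this is 0xB454 − 2^16 = -19372.

-19372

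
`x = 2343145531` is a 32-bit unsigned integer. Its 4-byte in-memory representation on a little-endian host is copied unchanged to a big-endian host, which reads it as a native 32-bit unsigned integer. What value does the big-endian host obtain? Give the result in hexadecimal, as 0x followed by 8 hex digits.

0x3B90A98B

2343145531 in 32-bit hexadecimal is 0x8BA9903B.
Stored little-endian, the bytes at ascending addresses are 3B 90 A9 8B.
Read back as big-endian, the last byte is least significant, giving 0x3B90A98B.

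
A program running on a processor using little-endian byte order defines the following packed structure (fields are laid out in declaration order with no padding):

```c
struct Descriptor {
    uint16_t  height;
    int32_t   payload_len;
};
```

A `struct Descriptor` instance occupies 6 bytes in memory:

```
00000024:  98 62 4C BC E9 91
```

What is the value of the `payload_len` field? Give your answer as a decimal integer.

`payload_len` follows `height` (2 bytes), so it starts at byte offset 2 and occupies 4 bytes.
Bytes at offsets 2..5: 4C BC E9 91.
Little-endian: lowest address holds the least-significant byte.
Reassemble most-significant byte first: 91 E9 BC 4C → 0x91E9BC4C.
Top bit is set, so as a signed 32-bit value this is 0x91E9BC4C − 2^32 = -1846952884.

-1846952884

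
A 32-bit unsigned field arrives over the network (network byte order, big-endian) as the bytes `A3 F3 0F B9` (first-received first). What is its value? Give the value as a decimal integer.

Big-endian stores the most-significant byte at the lowest address.
The bytes are already most-significant first: 0xA3F30FB9.
0xA3F30FB9 = 2750615481.

2750615481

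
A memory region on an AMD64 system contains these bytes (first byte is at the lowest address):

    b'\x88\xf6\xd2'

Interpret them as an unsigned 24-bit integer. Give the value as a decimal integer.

Little-endian: lowest address holds the least-significant byte.
Reassemble most-significant byte first: D2 F6 88 → 0xD2F688.
0xD2F688 = 13825672.

13825672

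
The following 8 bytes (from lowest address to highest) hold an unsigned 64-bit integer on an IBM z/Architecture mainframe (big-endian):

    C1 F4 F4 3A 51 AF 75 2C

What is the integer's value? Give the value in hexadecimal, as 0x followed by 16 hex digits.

0xC1F4F43A51AF752C

Big-endian: lowest address holds the most-significant byte.
The bytes are already most-significant first: 0xC1F4F43A51AF752C.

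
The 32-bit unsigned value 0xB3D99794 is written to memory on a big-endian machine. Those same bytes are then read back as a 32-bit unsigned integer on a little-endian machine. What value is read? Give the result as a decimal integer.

2492979635

Stored big-endian, the bytes at ascending addresses are B3 D9 97 94.
Read back as little-endian, the first byte is least significant, giving 0x9497D9B3.
0x9497D9B3 = 2492979635.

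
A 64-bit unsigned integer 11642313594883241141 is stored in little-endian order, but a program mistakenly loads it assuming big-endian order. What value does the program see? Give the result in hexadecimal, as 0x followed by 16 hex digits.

11642313594883241141 in 64-bit hexadecimal is 0xA191CE87EAB774B5.
Stored little-endian, the bytes at ascending addresses are B5 74 B7 EA 87 CE 91 A1.
Read back as big-endian, the last byte is least significant, giving 0xB574B7EA87CE91A1.

0xB574B7EA87CE91A1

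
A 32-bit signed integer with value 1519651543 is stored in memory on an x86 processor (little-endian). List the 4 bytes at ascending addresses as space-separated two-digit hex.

1519651543 in hexadecimal, padded to 32 bits, is 0x5A940AD7.
Split into bytes (most-significant first): 5A 94 0A D7.
Little-endian: lowest address holds the least-significant byte.
So at ascending addresses the bytes are D7 0A 94 5A.

D7 0A 94 5A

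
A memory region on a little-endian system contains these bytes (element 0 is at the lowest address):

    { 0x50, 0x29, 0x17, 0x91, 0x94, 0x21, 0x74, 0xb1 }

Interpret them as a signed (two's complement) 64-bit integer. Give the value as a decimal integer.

Little-endian stores the least-significant byte at the lowest address.
Reassemble most-significant byte first: B1 74 21 94 91 17 29 50 → 0xB174219491172950.
Top bit is set, so as a signed 64-bit value this is 0xB174219491172950 − 2^64 = -5659861909724780208.

-5659861909724780208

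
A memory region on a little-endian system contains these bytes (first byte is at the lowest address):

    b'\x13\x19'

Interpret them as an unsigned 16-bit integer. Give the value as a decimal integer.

6419

Little-endian stores the least-significant byte at the lowest address.
Reassemble most-significant byte first: 19 13 → 0x1913.
0x1913 = 6419.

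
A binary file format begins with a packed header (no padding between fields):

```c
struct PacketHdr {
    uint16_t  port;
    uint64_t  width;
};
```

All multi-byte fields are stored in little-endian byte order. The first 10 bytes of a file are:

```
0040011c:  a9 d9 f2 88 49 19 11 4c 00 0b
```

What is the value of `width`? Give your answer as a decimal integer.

792717170739611890

`width` follows `port` (2 bytes), so it starts at byte offset 2 and occupies 8 bytes.
Bytes at offsets 2..9: F2 88 49 19 11 4C 00 0B.
In little-endian order the low byte comes first in memory.
Reassemble most-significant byte first: 0B 00 4C 11 19 49 88 F2 → 0x0B004C11194988F2.
0x0B004C11194988F2 = 792717170739611890.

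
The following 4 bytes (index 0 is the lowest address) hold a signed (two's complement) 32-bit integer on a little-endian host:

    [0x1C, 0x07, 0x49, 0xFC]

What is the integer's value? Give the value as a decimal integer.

-62322916

In little-endian order the low byte comes first in memory.
Reassemble most-significant byte first: FC 49 07 1C → 0xFC49071C.
Top bit is set, so as a signed 32-bit value this is 0xFC49071C − 2^32 = -62322916.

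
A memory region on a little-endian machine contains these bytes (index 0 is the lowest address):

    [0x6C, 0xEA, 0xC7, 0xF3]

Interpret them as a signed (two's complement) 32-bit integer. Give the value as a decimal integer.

-205002132

Little-endian stores the least-significant byte at the lowest address.
Reassemble most-significant byte first: F3 C7 EA 6C → 0xF3C7EA6C.
Top bit is set, so as a signed 32-bit value this is 0xF3C7EA6C − 2^32 = -205002132.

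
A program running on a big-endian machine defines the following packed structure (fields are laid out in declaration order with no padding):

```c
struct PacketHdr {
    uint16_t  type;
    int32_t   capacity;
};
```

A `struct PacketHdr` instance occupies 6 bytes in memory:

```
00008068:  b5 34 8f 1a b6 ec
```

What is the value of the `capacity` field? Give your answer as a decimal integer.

-1894074644

`capacity` follows `type` (2 bytes), so it starts at byte offset 2 and occupies 4 bytes.
Bytes at offsets 2..5: 8F 1A B6 EC.
Big-endian: lowest address holds the most-significant byte.
The bytes are already most-significant first: 0x8F1AB6EC.
Top bit is set, so as a signed 32-bit value this is 0x8F1AB6EC − 2^32 = -1894074644.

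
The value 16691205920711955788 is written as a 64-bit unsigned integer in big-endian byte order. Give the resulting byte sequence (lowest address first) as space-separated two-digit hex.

E7 A3 13 59 E0 EE D5 4C

16691205920711955788 in hexadecimal, padded to 64 bits, is 0xE7A31359E0EED54C.
Split into bytes (most-significant first): E7 A3 13 59 E0 EE D5 4C.
In big-endian order the high byte comes first in memory.
So the memory order matches the most-significant-first order: E7 A3 13 59 E0 EE D5 4C.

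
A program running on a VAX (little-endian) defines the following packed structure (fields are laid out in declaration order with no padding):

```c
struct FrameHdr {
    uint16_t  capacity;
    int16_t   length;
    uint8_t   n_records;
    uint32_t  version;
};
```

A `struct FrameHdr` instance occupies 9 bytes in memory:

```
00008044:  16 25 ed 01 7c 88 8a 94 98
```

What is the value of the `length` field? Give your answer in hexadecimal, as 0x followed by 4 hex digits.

`length` follows `capacity` (2 bytes), so it starts at byte offset 2 and occupies 2 bytes.
Bytes at offsets 2..3: ED 01.
Little-endian stores the least-significant byte at the lowest address.
Reassemble most-significant byte first: 01 ED → 0x01ED.

0x01ED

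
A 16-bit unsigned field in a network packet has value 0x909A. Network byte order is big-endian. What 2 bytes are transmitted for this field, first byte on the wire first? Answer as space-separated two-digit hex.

90 9A

Split into bytes (most-significant first): 90 9A.
Big-endian: lowest address holds the most-significant byte.
So the memory order matches the most-significant-first order: 90 9A.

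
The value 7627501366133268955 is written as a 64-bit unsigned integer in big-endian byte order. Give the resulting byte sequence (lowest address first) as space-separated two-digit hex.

7627501366133268955 in hexadecimal, padded to 64 bits, is 0x69DA54148C2E21DB.
Split into bytes (most-significant first): 69 DA 54 14 8C 2E 21 DB.
Big-endian stores the most-significant byte at the lowest address.
So the memory order matches the most-significant-first order: 69 DA 54 14 8C 2E 21 DB.

69 DA 54 14 8C 2E 21 DB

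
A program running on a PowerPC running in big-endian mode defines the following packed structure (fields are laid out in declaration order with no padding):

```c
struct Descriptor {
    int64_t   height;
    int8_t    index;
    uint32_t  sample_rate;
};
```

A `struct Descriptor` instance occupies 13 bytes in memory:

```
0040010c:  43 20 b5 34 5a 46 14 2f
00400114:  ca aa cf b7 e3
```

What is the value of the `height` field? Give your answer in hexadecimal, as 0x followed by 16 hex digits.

`height` is the first field, at byte offset 0, occupying 8 bytes.
Bytes at offsets 0..7: 43 20 B5 34 5A 46 14 2F.
Big-endian stores the most-significant byte at the lowest address.
The bytes are already most-significant first: 0x4320B5345A46142F.

0x4320B5345A46142F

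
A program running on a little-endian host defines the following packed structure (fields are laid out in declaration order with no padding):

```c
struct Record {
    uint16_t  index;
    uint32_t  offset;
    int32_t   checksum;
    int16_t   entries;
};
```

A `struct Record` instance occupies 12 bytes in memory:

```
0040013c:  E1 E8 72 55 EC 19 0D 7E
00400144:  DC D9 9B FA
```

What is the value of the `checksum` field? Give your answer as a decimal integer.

-639861235

`checksum` follows `index` (2 B), `offset` (4 B), so it starts at offset 2 + 4 = 6 and occupies 4 bytes.
Bytes at offsets 6..9: 0D 7E DC D9.
Little-endian: lowest address holds the least-significant byte.
Reassemble most-significant byte first: D9 DC 7E 0D → 0xD9DC7E0D.
Top bit is set, so as a signed 32-bit value this is 0xD9DC7E0D − 2^32 = -639861235.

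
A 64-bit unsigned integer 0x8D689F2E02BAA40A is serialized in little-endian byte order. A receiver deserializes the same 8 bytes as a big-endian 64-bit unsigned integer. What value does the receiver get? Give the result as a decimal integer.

766942355094726797

Stored little-endian, the bytes at ascending addresses are 0A A4 BA 02 2E 9F 68 8D.
Read back as big-endian, the last byte is least significant, giving 0x0AA4BA022E9F688D.
0x0AA4BA022E9F688D = 766942355094726797.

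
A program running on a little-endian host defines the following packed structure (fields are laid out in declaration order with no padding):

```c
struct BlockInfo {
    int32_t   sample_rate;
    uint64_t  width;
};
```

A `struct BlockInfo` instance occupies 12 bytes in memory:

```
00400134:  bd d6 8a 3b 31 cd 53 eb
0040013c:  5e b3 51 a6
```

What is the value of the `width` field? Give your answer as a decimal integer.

`width` follows `sample_rate` (4 bytes), so it starts at byte offset 4 and occupies 8 bytes.
Bytes at offsets 4..11: 31 CD 53 EB 5E B3 51 A6.
Little-endian: lowest address holds the least-significant byte.
Reassemble most-significant byte first: A6 51 B3 5E EB 53 CD 31 → 0xA651B35EEB53CD31.
0xA651B35EEB53CD31 = 11984557303666036017.

11984557303666036017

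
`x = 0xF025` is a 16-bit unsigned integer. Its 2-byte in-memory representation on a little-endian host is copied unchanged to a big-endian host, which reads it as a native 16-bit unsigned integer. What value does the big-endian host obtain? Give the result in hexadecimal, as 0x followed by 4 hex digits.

0x25F0

Stored little-endian, the bytes at ascending addresses are 25 F0.
Read back as big-endian, the last byte is least significant, giving 0x25F0.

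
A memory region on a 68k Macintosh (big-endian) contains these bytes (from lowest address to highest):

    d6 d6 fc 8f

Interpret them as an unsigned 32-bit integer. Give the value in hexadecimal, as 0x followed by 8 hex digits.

In big-endian order the high byte comes first in memory.
The bytes are already most-significant first: 0xD6D6FC8F.

0xD6D6FC8F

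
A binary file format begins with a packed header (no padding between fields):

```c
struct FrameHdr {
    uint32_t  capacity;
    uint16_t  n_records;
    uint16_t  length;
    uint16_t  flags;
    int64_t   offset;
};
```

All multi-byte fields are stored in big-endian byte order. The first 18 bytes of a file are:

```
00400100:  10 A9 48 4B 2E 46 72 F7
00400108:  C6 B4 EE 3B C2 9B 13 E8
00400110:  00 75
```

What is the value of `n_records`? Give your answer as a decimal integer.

`n_records` follows `capacity` (4 bytes), so it starts at byte offset 4 and occupies 2 bytes.
Bytes at offsets 4..5: 2E 46.
Big-endian stores the most-significant byte at the lowest address.
The bytes are already most-significant first: 0x2E46.
0x2E46 = 11846.

11846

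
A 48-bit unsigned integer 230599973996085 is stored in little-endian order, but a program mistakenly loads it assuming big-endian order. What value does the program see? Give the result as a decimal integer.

58302196988625

230599973996085 in 48-bit hexadecimal is 0xD1BABD890635.
Stored little-endian, the bytes at ascending addresses are 35 06 89 BD BA D1.
Read back as big-endian, the last byte is least significant, giving 0x350689BDBAD1.
0x350689BDBAD1 = 58302196988625.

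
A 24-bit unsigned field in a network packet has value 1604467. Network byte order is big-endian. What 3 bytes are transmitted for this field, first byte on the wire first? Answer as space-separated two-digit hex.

18 7B 73

1604467 in hexadecimal, padded to 24 bits, is 0x187B73.
Split into bytes (most-significant first): 18 7B 73.
Big-endian: lowest address holds the most-significant byte.
So the memory order matches the most-significant-first order: 18 7B 73.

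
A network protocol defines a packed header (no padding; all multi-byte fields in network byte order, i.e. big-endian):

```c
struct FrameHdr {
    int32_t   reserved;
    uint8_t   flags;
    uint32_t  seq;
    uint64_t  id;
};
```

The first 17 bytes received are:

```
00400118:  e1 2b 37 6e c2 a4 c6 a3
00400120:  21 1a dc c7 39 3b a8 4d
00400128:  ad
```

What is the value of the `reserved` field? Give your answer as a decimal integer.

`reserved` is the first field, at byte offset 0, occupying 4 bytes.
Bytes at offsets 0..3: E1 2B 37 6E.
Big-endian: lowest address holds the most-significant byte.
The bytes are already most-significant first: 0xE12B376E.
Top bit is set, so as a signed 32-bit value this is 0xE12B376E − 2^32 = -517261458.

-517261458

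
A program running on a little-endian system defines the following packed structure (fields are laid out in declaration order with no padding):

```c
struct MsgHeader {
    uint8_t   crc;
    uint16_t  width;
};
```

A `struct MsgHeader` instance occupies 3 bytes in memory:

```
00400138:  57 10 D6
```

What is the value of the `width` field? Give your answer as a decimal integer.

54800

`width` follows `crc` (1 byte), so it starts at byte offset 1 and occupies 2 bytes.
Bytes at offsets 1..2: 10 D6.
Little-endian stores the least-significant byte at the lowest address.
Reassemble most-significant byte first: D6 10 → 0xD610.
0xD610 = 54800.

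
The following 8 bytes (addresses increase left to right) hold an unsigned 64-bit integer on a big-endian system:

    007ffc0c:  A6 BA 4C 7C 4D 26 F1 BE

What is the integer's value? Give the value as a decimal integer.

12013999052718272958

Big-endian: lowest address holds the most-significant byte.
The bytes are already most-significant first: 0xA6BA4C7C4D26F1BE.
0xA6BA4C7C4D26F1BE = 12013999052718272958.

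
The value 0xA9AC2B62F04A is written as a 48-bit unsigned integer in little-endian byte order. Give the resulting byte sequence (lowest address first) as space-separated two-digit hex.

4A F0 62 2B AC A9

Split into bytes (most-significant first): A9 AC 2B 62 F0 4A.
In little-endian order the low byte comes first in memory.
So at ascending addresses the bytes are 4A F0 62 2B AC A9.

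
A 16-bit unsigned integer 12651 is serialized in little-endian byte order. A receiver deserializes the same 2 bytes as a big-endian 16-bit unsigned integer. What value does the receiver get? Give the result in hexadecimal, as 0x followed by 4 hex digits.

12651 in 16-bit hexadecimal is 0x316B.
Stored little-endian, the bytes at ascending addresses are 6B 31.
Read back as big-endian, the last byte is least significant, giving 0x6B31.

0x6B31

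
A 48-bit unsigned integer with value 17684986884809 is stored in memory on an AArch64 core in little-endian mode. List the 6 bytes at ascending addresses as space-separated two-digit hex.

17684986884809 in hexadecimal, padded to 48 bits, is 0x10159B5C72C9.
Split into bytes (most-significant first): 10 15 9B 5C 72 C9.
In little-endian order the low byte comes first in memory.
So at ascending addresses the bytes are C9 72 5C 9B 15 10.

C9 72 5C 9B 15 10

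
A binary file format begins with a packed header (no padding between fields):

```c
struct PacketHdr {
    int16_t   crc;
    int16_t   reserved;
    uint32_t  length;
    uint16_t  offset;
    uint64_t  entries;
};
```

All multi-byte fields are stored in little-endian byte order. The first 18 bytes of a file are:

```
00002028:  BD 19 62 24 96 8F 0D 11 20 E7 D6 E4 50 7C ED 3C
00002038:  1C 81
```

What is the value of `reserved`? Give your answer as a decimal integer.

9314

`reserved` follows `crc` (2 bytes), so it starts at byte offset 2 and occupies 2 bytes.
Bytes at offsets 2..3: 62 24.
Little-endian stores the least-significant byte at the lowest address.
Reassemble most-significant byte first: 24 62 → 0x2462.
0x2462 = 9314.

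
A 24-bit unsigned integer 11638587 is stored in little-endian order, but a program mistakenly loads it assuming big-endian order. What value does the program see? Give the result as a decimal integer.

11638587 in 24-bit hexadecimal is 0xB1973B.
Stored little-endian, the bytes at ascending addresses are 3B 97 B1.
Read back as big-endian, the last byte is least significant, giving 0x3B97B1.
0x3B97B1 = 3905457.

3905457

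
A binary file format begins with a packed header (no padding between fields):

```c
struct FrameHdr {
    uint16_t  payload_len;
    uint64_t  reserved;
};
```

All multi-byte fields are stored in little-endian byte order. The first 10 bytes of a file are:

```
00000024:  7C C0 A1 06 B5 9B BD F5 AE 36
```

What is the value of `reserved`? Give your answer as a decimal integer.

3940356918705718945

`reserved` follows `payload_len` (2 bytes), so it starts at byte offset 2 and occupies 8 bytes.
Bytes at offsets 2..9: A1 06 B5 9B BD F5 AE 36.
Little-endian: lowest address holds the least-significant byte.
Reassemble most-significant byte first: 36 AE F5 BD 9B B5 06 A1 → 0x36AEF5BD9BB506A1.
0x36AEF5BD9BB506A1 = 3940356918705718945.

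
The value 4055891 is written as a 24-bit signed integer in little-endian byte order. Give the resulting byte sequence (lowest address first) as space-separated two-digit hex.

53 E3 3D

4055891 in hexadecimal, padded to 24 bits, is 0x3DE353.
Split into bytes (most-significant first): 3D E3 53.
In little-endian order the low byte comes first in memory.
So at ascending addresses the bytes are 53 E3 3D.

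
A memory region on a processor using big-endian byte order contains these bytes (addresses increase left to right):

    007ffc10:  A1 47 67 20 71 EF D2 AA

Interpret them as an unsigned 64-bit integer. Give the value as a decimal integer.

11621370752501011114

In big-endian order the high byte comes first in memory.
The bytes are already most-significant first: 0xA147672071EFD2AA.
0xA147672071EFD2AA = 11621370752501011114.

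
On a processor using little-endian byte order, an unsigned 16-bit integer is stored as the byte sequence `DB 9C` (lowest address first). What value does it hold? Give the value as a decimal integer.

40155

In little-endian order the low byte comes first in memory.
Reassemble most-significant byte first: 9C DB → 0x9CDB.
0x9CDB = 40155.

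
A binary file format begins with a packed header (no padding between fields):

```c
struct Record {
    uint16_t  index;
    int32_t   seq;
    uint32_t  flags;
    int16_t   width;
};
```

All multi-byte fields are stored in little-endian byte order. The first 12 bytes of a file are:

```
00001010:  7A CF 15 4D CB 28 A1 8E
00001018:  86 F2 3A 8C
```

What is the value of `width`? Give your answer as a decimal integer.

-29638

`width` follows `index` (2 B), `seq` (4 B), `flags` (4 B), so it starts at offset 2 + 4 + 4 = 10 and occupies 2 bytes.
Bytes at offsets 10..11: 3A 8C.
In little-endian order the low byte comes first in memory.
Reassemble most-significant byte first: 8C 3A → 0x8C3A.
Top bit is set, so as a signed 16-bit value this is 0x8C3A − 2^16 = -29638.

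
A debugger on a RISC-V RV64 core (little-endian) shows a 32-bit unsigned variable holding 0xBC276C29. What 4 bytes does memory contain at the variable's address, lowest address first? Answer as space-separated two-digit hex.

Split into bytes (most-significant first): BC 27 6C 29.
Little-endian stores the least-significant byte at the lowest address.
So at ascending addresses the bytes are 29 6C 27 BC.

29 6C 27 BC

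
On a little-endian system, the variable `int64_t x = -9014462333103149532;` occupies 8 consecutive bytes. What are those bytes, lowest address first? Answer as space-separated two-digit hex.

24 6E 3F CA 44 32 E6 82

Two's complement of -9014462333103149532 in 64 bits: 9014462333103149532 = 0x7D19CDBB35C091DC; invert → 0x82E63244CA3F6E23; add 1 → 0x82E63244CA3F6E24.
Split into bytes (most-significant first): 82 E6 32 44 CA 3F 6E 24.
In little-endian order the low byte comes first in memory.
So at ascending addresses the bytes are 24 6E 3F CA 44 32 E6 82.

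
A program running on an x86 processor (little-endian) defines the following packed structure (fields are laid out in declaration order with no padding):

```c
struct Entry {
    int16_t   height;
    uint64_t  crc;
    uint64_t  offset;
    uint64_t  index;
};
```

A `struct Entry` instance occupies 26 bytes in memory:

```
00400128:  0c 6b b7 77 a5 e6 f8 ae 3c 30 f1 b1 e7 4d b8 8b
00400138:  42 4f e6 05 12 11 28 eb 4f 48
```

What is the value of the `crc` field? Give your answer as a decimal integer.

`crc` follows `height` (2 bytes), so it starts at byte offset 2 and occupies 8 bytes.
Bytes at offsets 2..9: B7 77 A5 E6 F8 AE 3C 30.
In little-endian order the low byte comes first in memory.
Reassemble most-significant byte first: 30 3C AE F8 E6 A5 77 B7 → 0x303CAEF8E6A577B7.
0x303CAEF8E6A577B7 = 3475845396467906487.

3475845396467906487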